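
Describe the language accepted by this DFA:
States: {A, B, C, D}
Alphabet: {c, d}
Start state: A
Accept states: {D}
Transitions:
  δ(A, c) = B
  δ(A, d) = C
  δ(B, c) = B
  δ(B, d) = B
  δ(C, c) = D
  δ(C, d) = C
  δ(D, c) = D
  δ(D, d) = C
Testing a few strings:
  'ddcd' → reject
  'c' → reject
  'dcdd' → reject
  'dd' → reject
State roles: A=no input read; B=started with c (dead); C=started with d, last symbol d; D=started with d, last symbol c
All strings over {c,d} that start with d and end with c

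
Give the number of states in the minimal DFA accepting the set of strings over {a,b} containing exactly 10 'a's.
By Myhill–Nerode, count the distinguishable equivalence classes: 12 classes — having seen 0, 1, …, 10, or >10 copies of 'a'; the count-10 class is the only accepting one and >10 is dead.
12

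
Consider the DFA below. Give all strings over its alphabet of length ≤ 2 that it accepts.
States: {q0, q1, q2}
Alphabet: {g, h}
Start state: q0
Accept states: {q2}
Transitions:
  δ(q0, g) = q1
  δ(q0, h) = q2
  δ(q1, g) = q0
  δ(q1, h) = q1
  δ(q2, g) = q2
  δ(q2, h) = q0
h, hg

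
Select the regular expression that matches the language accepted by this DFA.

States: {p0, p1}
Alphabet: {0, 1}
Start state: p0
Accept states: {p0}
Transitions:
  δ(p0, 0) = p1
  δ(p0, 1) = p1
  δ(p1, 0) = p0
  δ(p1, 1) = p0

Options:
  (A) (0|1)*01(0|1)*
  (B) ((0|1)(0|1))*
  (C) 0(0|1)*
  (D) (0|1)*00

Check each option against the DFA on short strings; one disagreement eliminates an option:
  (A) (0|1)*01(0|1)*: on ε the DFA stays in p0 and accepts (p0 ∈ Accept), but the regex does not match it → eliminate
  (B) ((0|1)(0|1))*: agrees with the DFA on every string of length ≤ 6
  (C) 0(0|1)*: on ε the DFA stays in p0 and accepts (p0 ∈ Accept), but the regex does not match it → eliminate
  (D) (0|1)*00: on ε the DFA stays in p0 and accepts (p0 ∈ Accept), but the regex does not match it → eliminate
Only (B) is consistent with the DFA.
(B) ((0|1)(0|1))*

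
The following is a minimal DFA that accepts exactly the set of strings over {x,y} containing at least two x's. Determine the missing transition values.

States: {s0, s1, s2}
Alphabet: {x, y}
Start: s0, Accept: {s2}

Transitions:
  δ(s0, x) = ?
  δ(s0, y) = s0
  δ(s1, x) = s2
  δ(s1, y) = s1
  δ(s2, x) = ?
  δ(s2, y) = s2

From the language and accept set, identify what each state tracks — s0: zero x's seen; s1: one x seen; s2: ≥ two x's seen.
Each missing δ(q, a) is the state matching the new tracked value after reading a.
δ(s0, x) = s1; δ(s2, x) = s2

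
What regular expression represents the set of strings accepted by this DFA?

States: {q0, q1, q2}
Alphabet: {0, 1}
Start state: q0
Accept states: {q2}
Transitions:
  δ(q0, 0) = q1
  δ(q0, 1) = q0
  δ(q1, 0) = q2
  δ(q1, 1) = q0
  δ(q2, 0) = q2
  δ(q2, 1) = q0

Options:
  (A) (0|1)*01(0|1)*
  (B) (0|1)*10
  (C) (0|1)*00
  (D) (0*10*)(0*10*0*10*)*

Check each option against the DFA on short strings; one disagreement eliminates an option:
  (A) (0|1)*01(0|1)*: on '00' the DFA goes q0 → q1 → q2 and accepts (q2 ∈ Accept), but the regex does not match it → eliminate
  (B) (0|1)*10: on '00' the DFA goes q0 → q1 → q2 and accepts (q2 ∈ Accept), but the regex does not match it → eliminate
  (C) (0|1)*00: agrees with the DFA on every string of length ≤ 6
  (D) (0*10*)(0*10*0*10*)*: on '1' the DFA goes q0 → q0 and rejects (q0 ∉ Accept), but the regex matches it → eliminate
Only (C) is consistent with the DFA.
(C) (0|1)*00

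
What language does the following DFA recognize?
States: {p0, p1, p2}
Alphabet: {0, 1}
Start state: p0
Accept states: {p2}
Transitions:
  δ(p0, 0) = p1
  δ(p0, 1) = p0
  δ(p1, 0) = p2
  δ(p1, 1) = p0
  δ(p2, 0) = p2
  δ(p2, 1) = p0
Testing a few strings:
  '111' → reject
  '1' → reject
  '001' → reject
  '101' → reject
State roles: p0=last symbol not 0; p1=one trailing 0; p2=two trailing 0's
All binary strings ending with 00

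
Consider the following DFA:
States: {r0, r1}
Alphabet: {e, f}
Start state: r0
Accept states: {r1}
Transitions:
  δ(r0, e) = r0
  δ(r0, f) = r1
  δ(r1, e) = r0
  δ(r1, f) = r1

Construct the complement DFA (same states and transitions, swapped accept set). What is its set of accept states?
Complement accept states = All states \ Original accept states
= {r0, r1} \ {r1}
{r0}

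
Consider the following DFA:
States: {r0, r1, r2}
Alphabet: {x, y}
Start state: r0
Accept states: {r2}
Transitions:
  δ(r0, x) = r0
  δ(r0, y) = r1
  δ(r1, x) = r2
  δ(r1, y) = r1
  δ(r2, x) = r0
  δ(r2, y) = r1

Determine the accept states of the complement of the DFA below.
Complement accept states = All states \ Original accept states
= {r0, r1, r2} \ {r2}
{r0, r1}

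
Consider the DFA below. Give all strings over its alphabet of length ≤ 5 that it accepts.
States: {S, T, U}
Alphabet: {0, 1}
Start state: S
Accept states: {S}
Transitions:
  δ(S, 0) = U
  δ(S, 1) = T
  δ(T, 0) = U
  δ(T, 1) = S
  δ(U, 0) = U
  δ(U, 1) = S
ε, 01, 11, 001, 101, 0001, 0101, 0111, 1001, 1101, 1111, 00001, 00101, 00111, 01001, 01101, 10001, 10101, 10111, 11001, 11101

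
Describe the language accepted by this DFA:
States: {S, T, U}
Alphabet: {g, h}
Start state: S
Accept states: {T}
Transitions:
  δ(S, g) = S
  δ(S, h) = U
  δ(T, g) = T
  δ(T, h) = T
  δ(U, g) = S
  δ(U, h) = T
Testing a few strings:
  'h' → reject
  'g' → reject
  'ggh' → reject
  'ghgg' → reject
State roles: S=no progress toward hh; T=substring hh seen; U=one trailing h
All strings over {g,h} containing the substring hh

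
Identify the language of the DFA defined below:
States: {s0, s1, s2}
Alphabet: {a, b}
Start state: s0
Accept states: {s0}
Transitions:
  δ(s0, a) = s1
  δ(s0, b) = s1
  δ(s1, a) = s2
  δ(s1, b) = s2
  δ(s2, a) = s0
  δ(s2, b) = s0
Testing a few strings:
  'abab' → reject
  'bbba' → reject
  'b' → reject
  'bb' → reject
State roles: s0=length ≡ 0 (mod 3); s1=length ≡ 1 (mod 3); s2=length ≡ 2 (mod 3)
All strings over {a,b} whose length is a multiple of 3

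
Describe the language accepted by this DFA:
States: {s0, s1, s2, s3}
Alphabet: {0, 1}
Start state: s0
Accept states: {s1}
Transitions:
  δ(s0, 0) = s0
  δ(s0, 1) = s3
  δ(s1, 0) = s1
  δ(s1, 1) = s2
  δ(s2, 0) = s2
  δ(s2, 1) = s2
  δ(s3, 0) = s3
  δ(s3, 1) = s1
Testing a few strings:
  '0000' → reject
  '010' → reject
  '0101' → accept
  '111' → reject
State roles: s0=zero 1's; s1=two 1's; s2=≥ three 1's (dead); s3=one 1
All binary strings containing exactly two 1's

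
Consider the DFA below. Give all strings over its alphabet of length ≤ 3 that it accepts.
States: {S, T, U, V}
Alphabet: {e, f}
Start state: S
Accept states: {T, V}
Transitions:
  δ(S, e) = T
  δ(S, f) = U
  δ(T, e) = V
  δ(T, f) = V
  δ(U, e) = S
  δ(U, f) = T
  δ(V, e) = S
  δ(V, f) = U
e, ee, ef, ff, fee, ffe, fff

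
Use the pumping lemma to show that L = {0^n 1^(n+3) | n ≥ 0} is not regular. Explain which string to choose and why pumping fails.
Assume L is regular with pumping length p. Idea: pumping the 0-block breaks the fixed offset of 3.
Choose s = 0^p 1^(p+3) ∈ L. By the pumping lemma, s = xyz with |xy| ≤ p, |y| > 0, so y = 0^k with k ≥ 1. Then xy²z = 0^(p+k) 1^(p+3). For this to be in L we would need p+3 = (p+k)+3, i.e. k = 0, contradicting k ≥ 1. So xy²z ∉ L.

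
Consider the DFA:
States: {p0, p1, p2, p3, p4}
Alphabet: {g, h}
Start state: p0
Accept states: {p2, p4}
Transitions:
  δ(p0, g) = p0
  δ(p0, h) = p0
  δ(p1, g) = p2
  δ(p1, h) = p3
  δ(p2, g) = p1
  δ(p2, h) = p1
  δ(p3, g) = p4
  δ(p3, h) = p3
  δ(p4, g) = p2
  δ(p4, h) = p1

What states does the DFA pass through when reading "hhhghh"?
read 'h': p0 → p0
  read 'h': p0 → p0
  read 'h': p0 → p0
  read 'g': p0 → p0
  read 'h': p0 → p0
  read 'h': p0 → p0
p0 -> p0 -> p0 -> p0 -> p0 -> p0 -> p0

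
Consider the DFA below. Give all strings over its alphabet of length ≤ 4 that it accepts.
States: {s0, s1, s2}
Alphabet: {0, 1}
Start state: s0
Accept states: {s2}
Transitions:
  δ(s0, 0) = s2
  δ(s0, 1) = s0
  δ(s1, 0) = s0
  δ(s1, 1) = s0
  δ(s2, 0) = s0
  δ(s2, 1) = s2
0, 01, 10, 000, 011, 101, 110, 0001, 0010, 0100, 0111, 1000, 1011, 1101, 1110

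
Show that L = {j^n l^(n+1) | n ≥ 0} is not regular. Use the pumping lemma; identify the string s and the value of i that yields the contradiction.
Assume L is regular with pumping length p. Idea: pumping the j-block breaks the fixed offset of 1.
Choose s = j^p l^(p+1) ∈ L. By the pumping lemma, s = xyz with |xy| ≤ p, |y| > 0, so y = j^k with k ≥ 1. Then xy²z = j^(p+k) l^(p+1). For this to be in L we would need p+1 = (p+k)+1, i.e. k = 0, contradicting k ≥ 1. So xy²z ∉ L.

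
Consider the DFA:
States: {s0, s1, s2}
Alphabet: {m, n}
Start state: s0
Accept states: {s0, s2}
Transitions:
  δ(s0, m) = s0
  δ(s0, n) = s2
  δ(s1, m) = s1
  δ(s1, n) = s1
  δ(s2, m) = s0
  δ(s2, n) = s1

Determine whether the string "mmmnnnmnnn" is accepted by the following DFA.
Processing string "mmmnnnmnnn":
  s0 --m--> s0
  s0 --m--> s0
  s0 --m--> s0
  s0 --n--> s2
  s2 --n--> s1
  s1 --n--> s1
  s1 --m--> s1
  s1 --n--> s1
  s1 --n--> s1
  s1 --n--> s1
Final state: s1
Accept states: {s0, s2}
No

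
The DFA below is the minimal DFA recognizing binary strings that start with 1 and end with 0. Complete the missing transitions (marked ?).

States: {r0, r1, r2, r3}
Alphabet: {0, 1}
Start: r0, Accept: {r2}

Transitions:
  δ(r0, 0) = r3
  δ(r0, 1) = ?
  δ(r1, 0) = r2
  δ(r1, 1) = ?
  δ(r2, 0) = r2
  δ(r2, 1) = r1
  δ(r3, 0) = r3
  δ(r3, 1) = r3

From the language and accept set, identify what each state tracks — r0: no input read; r1: started with 1, last symbol 1; r2: started with 1, last symbol 0; r3: started with 0 (dead).
Each missing δ(q, a) is the state matching the new tracked value after reading a.
δ(r0, 1) = r1; δ(r1, 1) = r1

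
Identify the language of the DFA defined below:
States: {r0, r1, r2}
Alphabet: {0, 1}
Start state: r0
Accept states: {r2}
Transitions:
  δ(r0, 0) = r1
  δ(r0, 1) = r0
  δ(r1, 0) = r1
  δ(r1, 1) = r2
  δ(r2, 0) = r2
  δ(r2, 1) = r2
Testing a few strings:
  '00' → reject
  '0' → reject
  '010' → accept
  '11' → reject
State roles: r0=no 0 seen yet; r1=seen a 0, waiting for 1; r2=substring 01 seen
All binary strings containing the substring 01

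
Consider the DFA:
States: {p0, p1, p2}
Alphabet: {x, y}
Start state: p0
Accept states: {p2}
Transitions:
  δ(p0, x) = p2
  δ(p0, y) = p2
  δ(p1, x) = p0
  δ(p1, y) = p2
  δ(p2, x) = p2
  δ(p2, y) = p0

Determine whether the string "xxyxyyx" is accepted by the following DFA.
Processing string "xxyxyyx":
  p0 --x--> p2
  p2 --x--> p2
  p2 --y--> p0
  p0 --x--> p2
  p2 --y--> p0
  p0 --y--> p2
  p2 --x--> p2
Final state: p2
Accept states: {p2}
Yes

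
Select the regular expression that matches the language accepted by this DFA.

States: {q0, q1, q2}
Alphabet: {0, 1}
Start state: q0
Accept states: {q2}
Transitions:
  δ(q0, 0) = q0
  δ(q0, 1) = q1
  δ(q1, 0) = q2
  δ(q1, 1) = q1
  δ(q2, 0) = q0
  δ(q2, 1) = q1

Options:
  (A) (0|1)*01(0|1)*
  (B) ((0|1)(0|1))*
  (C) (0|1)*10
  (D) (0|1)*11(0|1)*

Check each option against the DFA on short strings; one disagreement eliminates an option:
  (A) (0|1)*01(0|1)*: on '01' the DFA goes q0 → q0 → q1 and rejects (q1 ∉ Accept), but the regex matches it → eliminate
  (B) ((0|1)(0|1))*: on ε the DFA stays in q0 and rejects (q0 ∉ Accept), but the regex matches it → eliminate
  (C) (0|1)*10: agrees with the DFA on every string of length ≤ 6
  (D) (0|1)*11(0|1)*: on '10' the DFA goes q0 → q1 → q2 and accepts (q2 ∈ Accept), but the regex does not match it → eliminate
Only (C) is consistent with the DFA.
(C) (0|1)*10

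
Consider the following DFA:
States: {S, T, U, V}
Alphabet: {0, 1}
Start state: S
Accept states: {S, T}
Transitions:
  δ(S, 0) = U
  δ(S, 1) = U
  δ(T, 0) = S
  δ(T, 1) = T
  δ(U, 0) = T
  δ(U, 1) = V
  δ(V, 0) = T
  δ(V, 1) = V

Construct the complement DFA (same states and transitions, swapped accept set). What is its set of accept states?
Complement accept states = All states \ Original accept states
= {S, T, U, V} \ {S, T}
{U, V}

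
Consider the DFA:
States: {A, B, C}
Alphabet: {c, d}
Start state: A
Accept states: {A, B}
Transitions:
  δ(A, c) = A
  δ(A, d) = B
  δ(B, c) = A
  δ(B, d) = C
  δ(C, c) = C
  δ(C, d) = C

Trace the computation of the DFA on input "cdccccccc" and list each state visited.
read 'c': A → A
  read 'd': A → B
  read 'c': B → A
  read 'c': A → A
  read 'c': A → A
  read 'c': A → A
  read 'c': A → A
  read 'c': A → A
  read 'c': A → A
A -> A -> B -> A -> A -> A -> A -> A -> A -> A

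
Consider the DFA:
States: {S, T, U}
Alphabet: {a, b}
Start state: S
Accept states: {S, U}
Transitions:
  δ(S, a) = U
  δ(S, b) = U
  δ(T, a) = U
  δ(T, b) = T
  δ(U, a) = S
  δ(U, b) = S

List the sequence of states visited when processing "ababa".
read 'a': S → U
  read 'b': U → S
  read 'a': S → U
  read 'b': U → S
  read 'a': S → U
S -> U -> S -> U -> S -> U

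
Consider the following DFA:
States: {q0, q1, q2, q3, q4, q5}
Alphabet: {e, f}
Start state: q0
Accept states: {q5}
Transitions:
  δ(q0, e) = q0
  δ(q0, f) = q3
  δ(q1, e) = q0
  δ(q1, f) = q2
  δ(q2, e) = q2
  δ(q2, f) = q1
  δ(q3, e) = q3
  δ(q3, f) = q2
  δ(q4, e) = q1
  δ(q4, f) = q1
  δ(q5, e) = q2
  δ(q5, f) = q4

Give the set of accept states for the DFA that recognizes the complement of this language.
Complement accept states = All states \ Original accept states
= {q0, q1, q2, q3, q4, q5} \ {q5}
{q0, q1, q2, q3, q4}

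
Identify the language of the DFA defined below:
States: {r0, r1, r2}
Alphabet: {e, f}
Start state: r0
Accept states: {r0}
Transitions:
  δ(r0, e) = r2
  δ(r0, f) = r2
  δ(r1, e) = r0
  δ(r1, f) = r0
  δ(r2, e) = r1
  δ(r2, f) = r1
Testing a few strings:
  'ef' → reject
  'feff' → reject
  'ffe' → accept
  'e' → reject
State roles: r0=length ≡ 0 (mod 3); r1=length ≡ 2 (mod 3); r2=length ≡ 1 (mod 3)
All strings over {e,f} whose length is a multiple of 3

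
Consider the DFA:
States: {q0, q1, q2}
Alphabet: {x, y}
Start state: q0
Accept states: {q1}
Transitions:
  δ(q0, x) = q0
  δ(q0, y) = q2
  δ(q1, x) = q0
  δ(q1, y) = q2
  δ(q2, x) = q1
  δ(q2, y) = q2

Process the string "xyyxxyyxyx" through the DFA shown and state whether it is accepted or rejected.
Processing string "xyyxxyyxyx":
  q0 --x--> q0
  q0 --y--> q2
  q2 --y--> q2
  q2 --x--> q1
  q1 --x--> q0
  q0 --y--> q2
  q2 --y--> q2
  q2 --x--> q1
  q1 --y--> q2
  q2 --x--> q1
Final state: q1
Accept states: {q1}
Yes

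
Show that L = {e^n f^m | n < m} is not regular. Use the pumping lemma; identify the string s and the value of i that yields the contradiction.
Assume L is regular with pumping length p. Idea: pumping up the e-block makes the e-count reach the f-count.
Choose s = e^p f^(p+1) ∈ L. By the pumping lemma, s = xyz with |xy| ≤ p, |y| > 0, so y = e^k with k ≥ 1. Then xy²z = e^(p+k) f^(p+1). Since p+k ≥ p+1, the number of e's is no longer strictly less than the number of f's, so xy²z ∉ L.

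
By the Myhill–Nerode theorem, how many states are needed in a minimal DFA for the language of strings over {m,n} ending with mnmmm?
By Myhill–Nerode, count the distinguishable equivalence classes: 6 classes — one per longest suffix of the input that is a prefix of 'mnmmm' (lengths 0 through 5); only the length-5 class is accepting.
6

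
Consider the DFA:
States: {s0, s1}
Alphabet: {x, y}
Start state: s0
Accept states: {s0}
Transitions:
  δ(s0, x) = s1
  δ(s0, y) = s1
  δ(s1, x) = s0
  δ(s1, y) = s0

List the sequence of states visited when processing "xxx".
read 'x': s0 → s1
  read 'x': s1 → s0
  read 'x': s0 → s1
s0 -> s1 -> s0 -> s1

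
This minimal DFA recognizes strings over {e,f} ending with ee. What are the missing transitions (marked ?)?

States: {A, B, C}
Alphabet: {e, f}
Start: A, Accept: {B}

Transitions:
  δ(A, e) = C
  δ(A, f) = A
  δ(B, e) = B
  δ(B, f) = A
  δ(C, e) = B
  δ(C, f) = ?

From the language and accept set, identify what each state tracks — A: last symbol not e; B: two trailing e's; C: one trailing e.
Each missing δ(q, a) is the state matching the new tracked value after reading a.
δ(C, f) = A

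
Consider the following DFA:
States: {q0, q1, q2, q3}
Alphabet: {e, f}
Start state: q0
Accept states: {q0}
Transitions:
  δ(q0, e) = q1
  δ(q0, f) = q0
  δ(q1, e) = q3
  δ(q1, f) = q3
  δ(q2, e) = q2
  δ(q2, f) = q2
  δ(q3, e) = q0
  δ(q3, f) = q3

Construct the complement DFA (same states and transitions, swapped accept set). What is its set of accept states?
Complement accept states = All states \ Original accept states
= {q0, q1, q2, q3} \ {q0}
{q1, q2, q3}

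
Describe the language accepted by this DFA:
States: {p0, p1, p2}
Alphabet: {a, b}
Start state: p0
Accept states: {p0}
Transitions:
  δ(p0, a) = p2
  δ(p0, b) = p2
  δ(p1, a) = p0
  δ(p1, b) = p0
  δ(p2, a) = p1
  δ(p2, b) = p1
Testing a few strings:
  'a' → reject
  'b' → reject
  'baab' → reject
  'aabb' → reject
State roles: p0=length ≡ 0 (mod 3); p1=length ≡ 2 (mod 3); p2=length ≡ 1 (mod 3)
All strings over {a,b} whose length is a multiple of 3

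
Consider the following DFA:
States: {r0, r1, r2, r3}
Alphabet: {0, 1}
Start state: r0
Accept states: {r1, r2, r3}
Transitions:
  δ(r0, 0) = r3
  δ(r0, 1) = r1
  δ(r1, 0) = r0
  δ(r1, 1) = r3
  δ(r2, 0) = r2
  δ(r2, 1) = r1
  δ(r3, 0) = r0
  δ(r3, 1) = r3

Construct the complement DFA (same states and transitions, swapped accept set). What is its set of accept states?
Complement accept states = All states \ Original accept states
= {r0, r1, r2, r3} \ {r1, r2, r3}
{r0}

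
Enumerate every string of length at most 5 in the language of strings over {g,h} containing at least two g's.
gg, ggg, ggh, ghg, hgg, gggg, gggh, gghg, gghh, ghgg, ghgh, ghhg, hggg, hggh, hghg, hhgg, ggggg, ggggh, ggghg, ggghh, gghgg, gghgh, gghhg, gghhh, ghggg, ghggh, ghghg, ghghh, ghhgg, ghhgh, ghhhg, hgggg, hgggh, hgghg, hgghh, hghgg, hghgh, hghhg, hhggg, hhggh, hhghg, hhhgg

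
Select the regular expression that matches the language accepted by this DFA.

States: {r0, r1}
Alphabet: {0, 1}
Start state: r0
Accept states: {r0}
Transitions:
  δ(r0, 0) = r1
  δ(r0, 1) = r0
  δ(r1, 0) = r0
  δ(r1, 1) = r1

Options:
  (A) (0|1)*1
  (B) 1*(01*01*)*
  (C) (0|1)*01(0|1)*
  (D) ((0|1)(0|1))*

Check each option against the DFA on short strings; one disagreement eliminates an option:
  (A) (0|1)*1: on ε the DFA stays in r0 and accepts (r0 ∈ Accept), but the regex does not match it → eliminate
  (B) 1*(01*01*)*: agrees with the DFA on every string of length ≤ 6
  (C) (0|1)*01(0|1)*: on ε the DFA stays in r0 and accepts (r0 ∈ Accept), but the regex does not match it → eliminate
  (D) ((0|1)(0|1))*: on '1' the DFA goes r0 → r0 and accepts (r0 ∈ Accept), but the regex does not match it → eliminate
Only (B) is consistent with the DFA.
(B) 1*(01*01*)*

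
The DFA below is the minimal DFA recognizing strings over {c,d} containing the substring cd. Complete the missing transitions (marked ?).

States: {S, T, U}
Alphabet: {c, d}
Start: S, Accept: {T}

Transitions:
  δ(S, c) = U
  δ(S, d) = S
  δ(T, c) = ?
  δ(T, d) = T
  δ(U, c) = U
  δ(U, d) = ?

From the language and accept set, identify what each state tracks — S: no c seen yet; T: substring cd seen; U: seen a c, waiting for d.
Each missing δ(q, a) is the state matching the new tracked value after reading a.
δ(T, c) = T; δ(U, d) = T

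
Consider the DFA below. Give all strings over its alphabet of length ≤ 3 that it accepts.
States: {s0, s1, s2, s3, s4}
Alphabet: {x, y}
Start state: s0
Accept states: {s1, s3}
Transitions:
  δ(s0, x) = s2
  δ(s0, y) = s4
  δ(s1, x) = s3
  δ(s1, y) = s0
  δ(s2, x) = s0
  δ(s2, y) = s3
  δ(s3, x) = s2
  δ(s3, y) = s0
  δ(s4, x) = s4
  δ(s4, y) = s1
xy, yy, yxy, yyx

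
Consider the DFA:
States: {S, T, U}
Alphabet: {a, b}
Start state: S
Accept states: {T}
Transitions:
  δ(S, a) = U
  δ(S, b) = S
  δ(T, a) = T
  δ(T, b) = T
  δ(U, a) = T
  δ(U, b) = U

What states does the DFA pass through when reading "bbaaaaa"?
read 'b': S → S
  read 'b': S → S
  read 'a': S → U
  read 'a': U → T
  read 'a': T → T
  read 'a': T → T
  read 'a': T → T
S -> S -> S -> U -> T -> T -> T -> T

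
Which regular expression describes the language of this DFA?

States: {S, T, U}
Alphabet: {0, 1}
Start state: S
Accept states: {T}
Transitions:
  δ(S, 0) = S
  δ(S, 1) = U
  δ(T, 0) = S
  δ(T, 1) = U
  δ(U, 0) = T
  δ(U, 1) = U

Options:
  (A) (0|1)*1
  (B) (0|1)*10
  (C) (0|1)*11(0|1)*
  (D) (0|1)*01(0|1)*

Check each option against the DFA on short strings; one disagreement eliminates an option:
  (A) (0|1)*1: on '1' the DFA goes S → U and rejects (U ∉ Accept), but the regex matches it → eliminate
  (B) (0|1)*10: agrees with the DFA on every string of length ≤ 6
  (C) (0|1)*11(0|1)*: on '10' the DFA goes S → U → T and accepts (T ∈ Accept), but the regex does not match it → eliminate
  (D) (0|1)*01(0|1)*: on '01' the DFA goes S → S → U and rejects (U ∉ Accept), but the regex matches it → eliminate
Only (B) is consistent with the DFA.
(B) (0|1)*10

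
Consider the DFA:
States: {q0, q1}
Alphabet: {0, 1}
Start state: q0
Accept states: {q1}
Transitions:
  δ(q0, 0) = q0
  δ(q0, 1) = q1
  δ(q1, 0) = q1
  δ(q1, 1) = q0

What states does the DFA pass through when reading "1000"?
read '1': q0 → q1
  read '0': q1 → q1
  read '0': q1 → q1
  read '0': q1 → q1
q0 -> q1 -> q1 -> q1 -> q1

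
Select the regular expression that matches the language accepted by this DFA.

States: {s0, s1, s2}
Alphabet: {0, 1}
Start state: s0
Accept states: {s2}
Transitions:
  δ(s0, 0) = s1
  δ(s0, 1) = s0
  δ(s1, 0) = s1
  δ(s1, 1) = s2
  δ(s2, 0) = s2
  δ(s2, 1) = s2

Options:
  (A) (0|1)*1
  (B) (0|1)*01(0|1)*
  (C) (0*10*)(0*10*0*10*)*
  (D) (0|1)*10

Check each option against the DFA on short strings; one disagreement eliminates an option:
  (A) (0|1)*1: on '1' the DFA goes s0 → s0 and rejects (s0 ∉ Accept), but the regex matches it → eliminate
  (B) (0|1)*01(0|1)*: agrees with the DFA on every string of length ≤ 6
  (C) (0*10*)(0*10*0*10*)*: on '1' the DFA goes s0 → s0 and rejects (s0 ∉ Accept), but the regex matches it → eliminate
  (D) (0|1)*10: on '01' the DFA goes s0 → s1 → s2 and accepts (s2 ∈ Accept), but the regex does not match it → eliminate
Only (B) is consistent with the DFA.
(B) (0|1)*01(0|1)*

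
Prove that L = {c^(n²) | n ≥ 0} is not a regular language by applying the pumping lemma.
Assume L is regular with pumping length p. Idea: pumping adds a fixed amount, but gaps between consecutive squares grow.
Choose s = c^(p²) (length p² ≥ p). By the pumping lemma, s = xyz with |xy| ≤ p, |y| > 0, so |y| = k with 1 ≤ k ≤ p. Then |xy²z| = p²+k. Since p² < p²+k ≤ p²+p < (p+1)², the length p²+k lies strictly between consecutive squares, so it is not a perfect square and xy²z ∉ L.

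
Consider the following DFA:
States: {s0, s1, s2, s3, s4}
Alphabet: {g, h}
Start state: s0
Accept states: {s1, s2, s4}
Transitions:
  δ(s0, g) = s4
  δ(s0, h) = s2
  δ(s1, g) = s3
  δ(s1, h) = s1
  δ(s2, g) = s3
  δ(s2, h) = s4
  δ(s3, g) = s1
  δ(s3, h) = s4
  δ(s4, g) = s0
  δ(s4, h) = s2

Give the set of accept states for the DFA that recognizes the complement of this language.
Complement accept states = All states \ Original accept states
= {s0, s1, s2, s3, s4} \ {s1, s2, s4}
{s0, s3}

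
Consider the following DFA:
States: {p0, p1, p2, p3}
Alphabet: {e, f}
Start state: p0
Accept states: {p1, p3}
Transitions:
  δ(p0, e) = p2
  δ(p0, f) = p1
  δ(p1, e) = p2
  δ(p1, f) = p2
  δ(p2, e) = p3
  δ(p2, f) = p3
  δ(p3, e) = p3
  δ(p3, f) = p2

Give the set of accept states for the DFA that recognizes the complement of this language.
Complement accept states = All states \ Original accept states
= {p0, p1, p2, p3} \ {p1, p3}
{p0, p2}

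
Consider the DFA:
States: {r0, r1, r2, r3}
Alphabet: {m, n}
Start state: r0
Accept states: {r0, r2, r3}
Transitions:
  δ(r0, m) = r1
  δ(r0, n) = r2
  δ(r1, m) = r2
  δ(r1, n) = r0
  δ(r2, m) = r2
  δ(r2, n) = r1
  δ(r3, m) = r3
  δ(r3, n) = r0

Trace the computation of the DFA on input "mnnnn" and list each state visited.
read 'm': r0 → r1
  read 'n': r1 → r0
  read 'n': r0 → r2
  read 'n': r2 → r1
  read 'n': r1 → r0
r0 -> r1 -> r0 -> r2 -> r1 -> r0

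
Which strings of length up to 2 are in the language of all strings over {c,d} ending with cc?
cc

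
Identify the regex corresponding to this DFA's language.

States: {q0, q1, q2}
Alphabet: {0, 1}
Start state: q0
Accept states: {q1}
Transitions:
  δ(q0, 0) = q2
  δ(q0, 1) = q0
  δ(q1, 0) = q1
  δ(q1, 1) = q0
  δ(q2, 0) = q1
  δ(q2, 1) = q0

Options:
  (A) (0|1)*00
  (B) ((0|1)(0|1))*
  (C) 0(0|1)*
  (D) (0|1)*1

Check each option against the DFA on short strings; one disagreement eliminates an option:
  (A) (0|1)*00: agrees with the DFA on every string of length ≤ 6
  (B) ((0|1)(0|1))*: on ε the DFA stays in q0 and rejects (q0 ∉ Accept), but the regex matches it → eliminate
  (C) 0(0|1)*: on '0' the DFA goes q0 → q2 and rejects (q2 ∉ Accept), but the regex matches it → eliminate
  (D) (0|1)*1: on '1' the DFA goes q0 → q0 and rejects (q0 ∉ Accept), but the regex matches it → eliminate
Only (A) is consistent with the DFA.
(A) (0|1)*00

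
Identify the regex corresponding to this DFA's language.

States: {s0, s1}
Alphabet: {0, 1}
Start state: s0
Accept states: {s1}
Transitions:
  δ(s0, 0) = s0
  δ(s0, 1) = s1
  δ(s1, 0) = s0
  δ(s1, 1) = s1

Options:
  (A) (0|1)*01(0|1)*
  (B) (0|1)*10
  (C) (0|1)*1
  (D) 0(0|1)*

Check each option against the DFA on short strings; one disagreement eliminates an option:
  (A) (0|1)*01(0|1)*: on '1' the DFA goes s0 → s1 and accepts (s1 ∈ Accept), but the regex does not match it → eliminate
  (B) (0|1)*10: on '1' the DFA goes s0 → s1 and accepts (s1 ∈ Accept), but the regex does not match it → eliminate
  (C) (0|1)*1: agrees with the DFA on every string of length ≤ 6
  (D) 0(0|1)*: on '0' the DFA goes s0 → s0 and rejects (s0 ∉ Accept), but the regex matches it → eliminate
Only (C) is consistent with the DFA.
(C) (0|1)*1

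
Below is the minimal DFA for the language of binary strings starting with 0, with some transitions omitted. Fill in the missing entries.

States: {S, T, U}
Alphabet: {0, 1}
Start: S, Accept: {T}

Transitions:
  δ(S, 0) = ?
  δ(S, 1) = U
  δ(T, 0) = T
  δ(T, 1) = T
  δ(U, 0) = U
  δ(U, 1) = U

From the language and accept set, identify what each state tracks — S: no input read; T: started with 0; U: started with 1 (dead).
Each missing δ(q, a) is the state matching the new tracked value after reading a.
δ(S, 0) = T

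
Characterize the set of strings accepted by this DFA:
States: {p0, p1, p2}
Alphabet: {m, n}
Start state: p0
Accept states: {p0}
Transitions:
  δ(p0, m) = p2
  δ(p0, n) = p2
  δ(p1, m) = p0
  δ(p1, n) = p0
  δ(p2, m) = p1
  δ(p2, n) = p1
Testing a few strings:
  'm' → reject
  'n' → reject
  'nnnm' → reject
  'mnm' → accept
State roles: p0=length ≡ 0 (mod 3); p1=length ≡ 2 (mod 3); p2=length ≡ 1 (mod 3)
All strings over {m,n} whose length is a multiple of 3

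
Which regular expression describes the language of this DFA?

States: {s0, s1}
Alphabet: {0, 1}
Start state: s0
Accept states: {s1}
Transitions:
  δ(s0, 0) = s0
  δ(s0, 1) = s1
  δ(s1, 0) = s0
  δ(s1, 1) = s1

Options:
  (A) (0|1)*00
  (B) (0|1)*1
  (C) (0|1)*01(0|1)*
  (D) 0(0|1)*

Check each option against the DFA on short strings; one disagreement eliminates an option:
  (A) (0|1)*00: on '1' the DFA goes s0 → s1 and accepts (s1 ∈ Accept), but the regex does not match it → eliminate
  (B) (0|1)*1: agrees with the DFA on every string of length ≤ 6
  (C) (0|1)*01(0|1)*: on '1' the DFA goes s0 → s1 and accepts (s1 ∈ Accept), but the regex does not match it → eliminate
  (D) 0(0|1)*: on '0' the DFA goes s0 → s0 and rejects (s0 ∉ Accept), but the regex matches it → eliminate
Only (B) is consistent with the DFA.
(B) (0|1)*1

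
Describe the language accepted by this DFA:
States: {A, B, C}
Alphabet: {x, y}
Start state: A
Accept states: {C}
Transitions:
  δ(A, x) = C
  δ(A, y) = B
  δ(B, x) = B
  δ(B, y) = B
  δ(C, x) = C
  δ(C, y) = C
Testing a few strings:
  'y' → reject
  'yx' → reject
  'yyx' → reject
  'x' → accept
State roles: A=no input read; B=started with y (dead); C=started with x
All strings over {x,y} starting with x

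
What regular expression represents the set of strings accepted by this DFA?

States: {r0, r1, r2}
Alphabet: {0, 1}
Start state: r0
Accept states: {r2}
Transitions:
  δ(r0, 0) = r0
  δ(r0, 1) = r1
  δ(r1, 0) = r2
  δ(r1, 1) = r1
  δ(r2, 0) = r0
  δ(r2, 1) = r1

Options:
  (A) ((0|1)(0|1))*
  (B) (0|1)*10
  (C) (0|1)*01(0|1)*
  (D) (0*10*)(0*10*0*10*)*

Check each option against the DFA on short strings; one disagreement eliminates an option:
  (A) ((0|1)(0|1))*: on ε the DFA stays in r0 and rejects (r0 ∉ Accept), but the regex matches it → eliminate
  (B) (0|1)*10: agrees with the DFA on every string of length ≤ 6
  (C) (0|1)*01(0|1)*: on '01' the DFA goes r0 → r0 → r1 and rejects (r1 ∉ Accept), but the regex matches it → eliminate
  (D) (0*10*)(0*10*0*10*)*: on '1' the DFA goes r0 → r1 and rejects (r1 ∉ Accept), but the regex matches it → eliminate
Only (B) is consistent with the DFA.
(B) (0|1)*10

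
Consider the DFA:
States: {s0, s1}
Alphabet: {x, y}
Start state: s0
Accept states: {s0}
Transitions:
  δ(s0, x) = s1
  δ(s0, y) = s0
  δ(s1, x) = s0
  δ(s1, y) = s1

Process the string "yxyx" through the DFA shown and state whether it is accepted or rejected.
Processing string "yxyx":
  s0 --y--> s0
  s0 --x--> s1
  s1 --y--> s1
  s1 --x--> s0
Final state: s0
Accept states: {s0}
Yes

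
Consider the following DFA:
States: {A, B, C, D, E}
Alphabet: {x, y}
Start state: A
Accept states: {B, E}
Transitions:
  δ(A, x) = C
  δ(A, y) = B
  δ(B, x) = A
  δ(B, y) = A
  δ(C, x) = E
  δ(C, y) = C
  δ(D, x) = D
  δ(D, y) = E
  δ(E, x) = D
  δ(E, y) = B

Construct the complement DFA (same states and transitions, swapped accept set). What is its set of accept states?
Complement accept states = All states \ Original accept states
= {A, B, C, D, E} \ {B, E}
{A, C, D}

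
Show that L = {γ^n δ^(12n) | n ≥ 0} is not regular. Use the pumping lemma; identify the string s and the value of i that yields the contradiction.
Assume L is regular with pumping length p. Idea: pumping the γ-block breaks the 1:12 ratio.
Choose s = γ^p δ^(12p) (length 13p ≥ p). By the pumping lemma, s = xyz with |xy| ≤ p, |y| > 0, so y = γ^k with k ≥ 1. Then xy²z = γ^(p+k) δ^(12p). For this to be in L we would need 12p = 12(p+k), i.e. 12k = 0, contradicting k ≥ 1. So xy²z ∉ L.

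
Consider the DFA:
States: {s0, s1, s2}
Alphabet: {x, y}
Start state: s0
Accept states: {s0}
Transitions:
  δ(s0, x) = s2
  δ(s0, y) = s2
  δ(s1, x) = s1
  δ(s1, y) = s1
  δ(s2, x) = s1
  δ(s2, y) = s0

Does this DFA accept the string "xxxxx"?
Processing string "xxxxx":
  s0 --x--> s2
  s2 --x--> s1
  s1 --x--> s1
  s1 --x--> s1
  s1 --x--> s1
Final state: s1
Accept states: {s0}
No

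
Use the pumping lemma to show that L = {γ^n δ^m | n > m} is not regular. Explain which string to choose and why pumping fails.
Assume L is regular with pumping length p. Idea: pumping down the γ-block drops the γ-count to at most the δ-count.
Choose s = γ^(p+1) δ^p ∈ L (|s| = 2p+1 ≥ p). By the pumping lemma, s = xyz with |xy| ≤ p, |y| > 0, so y = γ^k with k ≥ 1. Take i = 0: xz = γ^(p+1−k) δ^p. Since k ≥ 1, p+1−k ≤ p, so the number of γ's is no longer strictly greater than the number of δ's, hence xz ∉ L.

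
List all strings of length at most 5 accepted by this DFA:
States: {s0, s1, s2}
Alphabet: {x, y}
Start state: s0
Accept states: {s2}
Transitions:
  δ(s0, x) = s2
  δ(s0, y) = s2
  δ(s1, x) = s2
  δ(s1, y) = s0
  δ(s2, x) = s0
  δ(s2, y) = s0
x, y, xxx, xxy, xyx, xyy, yxx, yxy, yyx, yyy, xxxxx, xxxxy, xxxyx, xxxyy, xxyxx, xxyxy, xxyyx, xxyyy, xyxxx, xyxxy, xyxyx, xyxyy, xyyxx, xyyxy, xyyyx, xyyyy, yxxxx, yxxxy, yxxyx, yxxyy, yxyxx, yxyxy, yxyyx, yxyyy, yyxxx, yyxxy, yyxyx, yyxyy, yyyxx, yyyxy, yyyyx, yyyyy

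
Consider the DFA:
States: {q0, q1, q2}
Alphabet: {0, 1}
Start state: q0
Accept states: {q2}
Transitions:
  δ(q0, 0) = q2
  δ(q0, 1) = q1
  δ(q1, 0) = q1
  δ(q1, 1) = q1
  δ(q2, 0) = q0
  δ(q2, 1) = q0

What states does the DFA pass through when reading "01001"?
read '0': q0 → q2
  read '1': q2 → q0
  read '0': q0 → q2
  read '0': q2 → q0
  read '1': q0 → q1
q0 -> q2 -> q0 -> q2 -> q0 -> q1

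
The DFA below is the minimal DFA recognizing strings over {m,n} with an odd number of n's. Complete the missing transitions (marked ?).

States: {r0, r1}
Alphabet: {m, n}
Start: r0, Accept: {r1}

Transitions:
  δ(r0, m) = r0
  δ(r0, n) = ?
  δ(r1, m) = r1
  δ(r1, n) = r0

From the language and accept set, identify what each state tracks — r0: even number of n's so far; r1: odd number of n's so far.
Each missing δ(q, a) is the state matching the new tracked value after reading a.
δ(r0, n) = r1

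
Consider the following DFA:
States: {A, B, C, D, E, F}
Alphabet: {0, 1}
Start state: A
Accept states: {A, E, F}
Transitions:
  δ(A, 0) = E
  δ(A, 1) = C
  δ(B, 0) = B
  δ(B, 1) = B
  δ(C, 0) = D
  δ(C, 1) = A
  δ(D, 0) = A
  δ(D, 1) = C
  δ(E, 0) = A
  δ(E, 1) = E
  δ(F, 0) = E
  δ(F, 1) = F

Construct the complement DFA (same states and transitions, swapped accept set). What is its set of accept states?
Complement accept states = All states \ Original accept states
= {A, B, C, D, E, F} \ {A, E, F}
{B, C, D}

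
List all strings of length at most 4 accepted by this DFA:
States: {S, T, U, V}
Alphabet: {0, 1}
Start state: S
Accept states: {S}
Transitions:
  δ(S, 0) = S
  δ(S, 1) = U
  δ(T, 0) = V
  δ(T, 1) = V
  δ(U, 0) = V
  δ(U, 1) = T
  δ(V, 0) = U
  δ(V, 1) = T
ε, 0, 00, 000, 0000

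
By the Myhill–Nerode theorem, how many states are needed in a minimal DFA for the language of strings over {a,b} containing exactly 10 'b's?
By Myhill–Nerode, count the distinguishable equivalence classes: 12 classes — having seen 0, 1, …, 10, or >10 copies of 'b'; the count-10 class is the only accepting one and >10 is dead.
12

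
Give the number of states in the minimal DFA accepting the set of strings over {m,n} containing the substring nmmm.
By Myhill–Nerode, count the distinguishable equivalence classes: 5 classes — one per longest suffix of the input that is a prefix of 'nmmm' (lengths 0 through 3), plus an absorbing 'already seen nmmm' class.
5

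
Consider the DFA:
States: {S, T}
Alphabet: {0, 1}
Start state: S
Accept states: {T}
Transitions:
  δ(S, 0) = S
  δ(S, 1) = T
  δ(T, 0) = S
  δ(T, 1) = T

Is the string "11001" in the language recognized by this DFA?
Processing string "11001":
  S --1--> T
  T --1--> T
  T --0--> S
  S --0--> S
  S --1--> T
Final state: T
Accept states: {T}
Yes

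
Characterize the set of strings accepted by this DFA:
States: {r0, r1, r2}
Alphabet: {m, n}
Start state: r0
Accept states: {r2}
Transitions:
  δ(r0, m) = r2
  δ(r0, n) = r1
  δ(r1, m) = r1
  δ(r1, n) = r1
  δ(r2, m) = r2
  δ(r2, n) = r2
Testing a few strings:
  'mm' → accept
  'nmn' → reject
  'm' → accept
  'nn' → reject
State roles: r0=no input read; r1=started with n (dead); r2=started with m
All strings over {m,n} starting with m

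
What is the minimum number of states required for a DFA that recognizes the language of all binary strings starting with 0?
By Myhill–Nerode, count the distinguishable equivalence classes: three classes — empty / started with 0 / started with 1 (dead).
3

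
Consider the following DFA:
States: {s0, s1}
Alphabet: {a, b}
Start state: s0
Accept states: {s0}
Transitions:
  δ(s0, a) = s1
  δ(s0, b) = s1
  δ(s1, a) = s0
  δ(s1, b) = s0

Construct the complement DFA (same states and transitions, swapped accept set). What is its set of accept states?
Complement accept states = All states \ Original accept states
= {s0, s1} \ {s0}
{s1}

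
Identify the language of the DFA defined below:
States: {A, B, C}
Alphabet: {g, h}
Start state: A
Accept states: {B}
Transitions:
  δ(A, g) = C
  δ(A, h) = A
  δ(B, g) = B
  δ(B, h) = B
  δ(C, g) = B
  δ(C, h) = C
Testing a few strings:
  'h' → reject
  'gg' → accept
  'ggg' → accept
  'gghh' → accept
State roles: A=zero g's seen; B=≥ two g's seen; C=one g seen
All strings over {g,h} containing at least two g's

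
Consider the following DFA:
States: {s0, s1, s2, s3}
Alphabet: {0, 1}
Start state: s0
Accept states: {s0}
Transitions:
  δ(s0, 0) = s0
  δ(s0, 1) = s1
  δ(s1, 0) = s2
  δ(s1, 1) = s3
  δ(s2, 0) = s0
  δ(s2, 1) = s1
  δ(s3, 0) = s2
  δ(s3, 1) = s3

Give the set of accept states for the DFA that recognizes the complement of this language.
Complement accept states = All states \ Original accept states
= {s0, s1, s2, s3} \ {s0}
{s1, s2, s3}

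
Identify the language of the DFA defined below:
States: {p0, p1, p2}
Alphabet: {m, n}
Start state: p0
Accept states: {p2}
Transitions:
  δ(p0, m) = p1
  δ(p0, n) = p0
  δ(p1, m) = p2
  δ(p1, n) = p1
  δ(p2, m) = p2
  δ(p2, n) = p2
Testing a few strings:
  'nm' → reject
  'mnn' → reject
  'nmn' → reject
  'nn' → reject
State roles: p0=zero m's seen; p1=one m seen; p2=≥ two m's seen
All strings over {m,n} containing at least two m's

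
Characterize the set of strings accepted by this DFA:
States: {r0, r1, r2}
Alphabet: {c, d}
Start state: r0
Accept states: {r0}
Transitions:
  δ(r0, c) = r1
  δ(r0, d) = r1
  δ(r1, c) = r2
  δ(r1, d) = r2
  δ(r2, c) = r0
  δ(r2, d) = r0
Testing a few strings:
  'c' → reject
  'd' → reject
  'dcdd' → reject
  'cd' → reject
State roles: r0=length ≡ 0 (mod 3); r1=length ≡ 1 (mod 3); r2=length ≡ 2 (mod 3)
All strings over {c,d} whose length is a multiple of 3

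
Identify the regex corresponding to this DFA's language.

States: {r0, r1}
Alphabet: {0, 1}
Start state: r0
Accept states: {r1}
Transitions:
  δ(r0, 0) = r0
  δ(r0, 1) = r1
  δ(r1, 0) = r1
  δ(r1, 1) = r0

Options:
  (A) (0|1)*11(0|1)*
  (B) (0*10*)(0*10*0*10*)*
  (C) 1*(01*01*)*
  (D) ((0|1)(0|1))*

Check each option against the DFA on short strings; one disagreement eliminates an option:
  (A) (0|1)*11(0|1)*: on '1' the DFA goes r0 → r1 and accepts (r1 ∈ Accept), but the regex does not match it → eliminate
  (B) (0*10*)(0*10*0*10*)*: agrees with the DFA on every string of length ≤ 6
  (C) 1*(01*01*)*: on ε the DFA stays in r0 and rejects (r0 ∉ Accept), but the regex matches it → eliminate
  (D) ((0|1)(0|1))*: on ε the DFA stays in r0 and rejects (r0 ∉ Accept), but the regex matches it → eliminate
Only (B) is consistent with the DFA.
(B) (0*10*)(0*10*0*10*)*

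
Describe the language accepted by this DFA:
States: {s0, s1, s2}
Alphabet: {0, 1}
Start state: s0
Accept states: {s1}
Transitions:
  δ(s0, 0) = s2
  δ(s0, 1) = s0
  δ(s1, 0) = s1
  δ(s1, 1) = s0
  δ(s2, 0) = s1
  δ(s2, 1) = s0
Testing a few strings:
  '001' → reject
  '010' → reject
  '0011' → reject
  '101' → reject
State roles: s0=last symbol not 0; s1=two trailing 0's; s2=one trailing 0
All binary strings ending with 00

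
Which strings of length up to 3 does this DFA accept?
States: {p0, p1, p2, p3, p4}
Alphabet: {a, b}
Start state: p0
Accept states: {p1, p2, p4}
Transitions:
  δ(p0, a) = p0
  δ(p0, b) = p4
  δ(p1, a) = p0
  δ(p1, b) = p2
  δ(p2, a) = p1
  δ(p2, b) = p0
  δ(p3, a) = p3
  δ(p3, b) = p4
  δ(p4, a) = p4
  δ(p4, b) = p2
b, ab, ba, bb, aab, aba, abb, baa, bab, bba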